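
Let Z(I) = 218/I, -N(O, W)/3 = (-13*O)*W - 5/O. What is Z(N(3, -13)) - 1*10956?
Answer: -8304757/758 ≈ -10956.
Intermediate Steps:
N(O, W) = 15/O + 39*O*W (N(O, W) = -3*((-13*O)*W - 5/O) = -3*(-13*O*W - 5/O) = -3*(-5/O - 13*O*W) = 15/O + 39*O*W)
Z(N(3, -13)) - 1*10956 = 218/(15/3 + 39*3*(-13)) - 1*10956 = 218/(15*(⅓) - 1521) - 10956 = 218/(5 - 1521) - 10956 = 218/(-1516) - 10956 = 218*(-1/1516) - 10956 = -109/758 - 10956 = -8304757/758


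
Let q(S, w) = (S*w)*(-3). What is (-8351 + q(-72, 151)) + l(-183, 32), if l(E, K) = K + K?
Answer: 24329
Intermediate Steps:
l(E, K) = 2*K
q(S, w) = -3*S*w
(-8351 + q(-72, 151)) + l(-183, 32) = (-8351 - 3*(-72)*151) + 2*32 = (-8351 + 32616) + 64 = 24265 + 64 = 24329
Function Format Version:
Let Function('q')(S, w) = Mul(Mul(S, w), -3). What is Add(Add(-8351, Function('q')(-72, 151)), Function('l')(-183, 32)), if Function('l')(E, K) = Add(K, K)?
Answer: 24329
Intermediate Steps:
Function('l')(E, K) = Mul(2, K)
Function('q')(S, w) = Mul(-3, S, w)
Add(Add(-8351, Function('q')(-72, 151)), Function('l')(-183, 32)) = Add(Add(-8351, Mul(-3, -72, 151)), Mul(2, 32)) = Add(Add(-8351, 32616), 64) = Add(24265, 64) = 24329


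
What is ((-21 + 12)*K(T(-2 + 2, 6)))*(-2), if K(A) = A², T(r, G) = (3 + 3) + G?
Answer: 2592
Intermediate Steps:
T(r, G) = 6 + G
((-21 + 12)*K(T(-2 + 2, 6)))*(-2) = ((-21 + 12)*(6 + 6)²)*(-2) = -9*12²*(-2) = -9*144*(-2) = -1296*(-2) = 2592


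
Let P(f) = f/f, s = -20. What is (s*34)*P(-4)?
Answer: -680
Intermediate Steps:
P(f) = 1
(s*34)*P(-4) = -20*34*1 = -680*1 = -680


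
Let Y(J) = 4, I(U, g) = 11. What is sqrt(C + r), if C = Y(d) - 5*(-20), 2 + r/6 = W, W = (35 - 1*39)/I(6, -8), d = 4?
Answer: 2*sqrt(2717)/11 ≈ 9.4772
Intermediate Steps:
W = -4/11 (W = (35 - 1*39)/11 = (35 - 39)*(1/11) = -4*1/11 = -4/11 ≈ -0.36364)
r = -156/11 (r = -12 + 6*(-4/11) = -12 - 24/11 = -156/11 ≈ -14.182)
C = 104 (C = 4 - 5*(-20) = 4 + 100 = 104)
sqrt(C + r) = sqrt(104 - 156/11) = sqrt(988/11) = 2*sqrt(2717)/11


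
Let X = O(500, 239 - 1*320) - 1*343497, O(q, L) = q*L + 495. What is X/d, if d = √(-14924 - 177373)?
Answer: 18262*I*√192297/9157 ≈ 874.54*I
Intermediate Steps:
d = I*√192297 (d = √(-192297) = I*√192297 ≈ 438.52*I)
O(q, L) = 495 + L*q (O(q, L) = L*q + 495 = 495 + L*q)
X = -383502 (X = (495 + (239 - 1*320)*500) - 1*343497 = (495 + (239 - 320)*500) - 343497 = (495 - 81*500) - 343497 = (495 - 40500) - 343497 = -40005 - 343497 = -383502)
X/d = -383502*(-I*√192297/192297) = -(-18262)*I*√192297/9157 = 18262*I*√192297/9157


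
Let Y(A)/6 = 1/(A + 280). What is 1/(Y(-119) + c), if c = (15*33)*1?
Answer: 161/79701 ≈ 0.0020200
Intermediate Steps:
c = 495 (c = 495*1 = 495)
Y(A) = 6/(280 + A) (Y(A) = 6/(A + 280) = 6/(280 + A))
1/(Y(-119) + c) = 1/(6/(280 - 119) + 495) = 1/(6/161 + 495) = 1/(79701/161) = 161/79701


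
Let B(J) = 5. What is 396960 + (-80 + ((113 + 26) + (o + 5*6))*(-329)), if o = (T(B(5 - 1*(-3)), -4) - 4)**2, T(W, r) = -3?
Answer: 325158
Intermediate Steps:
o = 49 (o = (-3 - 4)**2 = (-7)**2 = 49)
396960 + (-80 + ((113 + 26) + (o + 5*6))*(-329)) = 396960 + (-80 + ((113 + 26) + (49 + 5*6))*(-329)) = 396960 + (-80 + (139 + (49 + 30))*(-329)) = 396960 + (-80 + (139 + 79)*(-329)) = 396960 + (-80 + 218*(-329)) = 396960 + (-80 - 71722) = 396960 - 71802 = 325158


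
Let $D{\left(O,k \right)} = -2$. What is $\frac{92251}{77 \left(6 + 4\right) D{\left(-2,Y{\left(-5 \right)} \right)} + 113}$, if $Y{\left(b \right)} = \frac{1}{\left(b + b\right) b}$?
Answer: $- \frac{92251}{1427} \approx -64.647$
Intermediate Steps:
$Y{\left(b \right)} = \frac{1}{2 b^{2}}$ ($Y{\left(b \right)} = \frac{1}{2 b b} = \frac{\frac{1}{2} \frac{1}{b}}{b} = \frac{1}{2 b^{2}}$)
$\frac{92251}{77 \left(6 + 4\right) D{\left(-2,Y{\left(-5 \right)} \right)} + 113} = \frac{92251}{77 \left(6 + 4\right) \left(-2\right) + 113} = \frac{92251}{77 \cdot 10 \left(-2\right) + 113} = \frac{92251}{77 \left(-20\right) + 113} = \frac{92251}{-1540 + 113} = \frac{92251}{-1427} = 92251 \left(- \frac{1}{1427}\right) = - \frac{92251}{1427}$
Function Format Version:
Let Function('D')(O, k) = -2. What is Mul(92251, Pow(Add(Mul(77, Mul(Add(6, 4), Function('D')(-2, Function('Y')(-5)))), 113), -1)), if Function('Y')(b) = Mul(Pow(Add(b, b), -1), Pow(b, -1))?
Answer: Rational(-92251, 1427) ≈ -64.647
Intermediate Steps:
Function('Y')(b) = Mul(Rational(1, 2), Pow(b, -2)) (Function('Y')(b) = Mul(Pow(Mul(2, b), -1), Pow(b, -1)) = Mul(Mul(Rational(1, 2), Pow(b, -1)), Pow(b, -1)) = Mul(Rational(1, 2), Pow(b, -2)))
Mul(92251, Pow(Add(Mul(77, Mul(Add(6, 4), Function('D')(-2, Function('Y')(-5)))), 113), -1)) = Mul(92251, Pow(Add(Mul(77, Mul(Add(6, 4), -2)), 113), -1)) = Mul(92251, Pow(Add(Mul(77, Mul(10, -2)), 113), -1)) = Mul(92251, Pow(Add(Mul(77, -20), 113), -1)) = Mul(92251, Pow(Add(-1540, 113), -1)) = Mul(92251, Pow(-1427, -1)) = Mul(92251, Rational(-1, 1427)) = Rational(-92251, 1427)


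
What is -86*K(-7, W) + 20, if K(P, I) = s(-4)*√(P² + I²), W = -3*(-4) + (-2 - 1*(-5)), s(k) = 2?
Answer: 20 - 172*√274 ≈ -2827.1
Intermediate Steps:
W = 15 (W = 12 + (-2 + 5) = 12 + 3 = 15)
K(P, I) = 2*√(I² + P²) (K(P, I) = 2*√(P² + I²) = 2*√(I² + P²))
-86*K(-7, W) + 20 = -172*√(15² + (-7)²) + 20 = -172*√(225 + 49) + 20 = -172*√274 + 20 = 20 - 172*√274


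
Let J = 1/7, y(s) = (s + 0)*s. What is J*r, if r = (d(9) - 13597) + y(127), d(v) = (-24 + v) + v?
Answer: 2526/7 ≈ 360.86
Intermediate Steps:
d(v) = -24 + 2*v
y(s) = s**2 (y(s) = s*s = s**2)
J = 1/7 (J = 1*(1/7) = 1/7 ≈ 0.14286)
r = 2526 (r = ((-24 + 2*9) - 13597) + 127**2 = ((-24 + 18) - 13597) + 16129 = (-6 - 13597) + 16129 = -13603 + 16129 = 2526)
J*r = (1/7)*2526 = 2526/7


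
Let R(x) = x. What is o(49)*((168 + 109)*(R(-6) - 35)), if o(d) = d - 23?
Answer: -295282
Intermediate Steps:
o(d) = -23 + d
o(49)*((168 + 109)*(R(-6) - 35)) = (-23 + 49)*((168 + 109)*(-6 - 35)) = 26*(277*(-41)) = 26*(-11357) = -295282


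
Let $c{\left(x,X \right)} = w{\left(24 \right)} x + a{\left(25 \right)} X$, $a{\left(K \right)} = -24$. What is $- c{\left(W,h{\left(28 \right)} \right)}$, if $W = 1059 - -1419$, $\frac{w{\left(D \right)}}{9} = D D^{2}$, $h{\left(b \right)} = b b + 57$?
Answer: $-308282664$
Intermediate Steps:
$h{\left(b \right)} = 57 + b^{2}$ ($h{\left(b \right)} = b^{2} + 57 = 57 + b^{2}$)
$w{\left(D \right)} = 9 D^{3}$ ($w{\left(D \right)} = 9 D D^{2} = 9 D^{3}$)
$W = 2478$ ($W = 1059 + 1419 = 2478$)
$c{\left(x,X \right)} = - 24 X + 124416 x$ ($c{\left(x,X \right)} = 9 \cdot 24^{3} x - 24 X = 9 \cdot 13824 x - 24 X = 124416 x - 24 X = - 24 X + 124416 x$)
$- c{\left(W,h{\left(28 \right)} \right)} = - (- 24 \left(57 + 28^{2}\right) + 124416 \cdot 2478) = - (- 24 \left(57 + 784\right) + 308302848) = - (\left(-24\right) 841 + 308302848) = - (-20184 + 308302848) = \left(-1\right) 308282664 = -308282664$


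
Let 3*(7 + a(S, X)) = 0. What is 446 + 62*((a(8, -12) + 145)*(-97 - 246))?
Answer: -2934262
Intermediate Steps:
a(S, X) = -7 (a(S, X) = -7 + (1/3)*0 = -7 + 0 = -7)
446 + 62*((a(8, -12) + 145)*(-97 - 246)) = 446 + 62*((-7 + 145)*(-97 - 246)) = 446 + 62*(138*(-343)) = 446 + 62*(-47334) = 446 - 2934708 = -2934262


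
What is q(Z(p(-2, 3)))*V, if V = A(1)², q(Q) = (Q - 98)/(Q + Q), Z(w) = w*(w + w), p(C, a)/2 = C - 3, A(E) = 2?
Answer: 51/50 ≈ 1.0200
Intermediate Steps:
p(C, a) = -6 + 2*C (p(C, a) = 2*(C - 3) = 2*(-3 + C) = -6 + 2*C)
Z(w) = 2*w² (Z(w) = w*(2*w) = 2*w²)
q(Q) = (-98 + Q)/(2*Q) (q(Q) = (-98 + Q)/((2*Q)) = (-98 + Q)*(1/(2*Q)) = (-98 + Q)/(2*Q))
V = 4 (V = 2² = 4)
q(Z(p(-2, 3)))*V = ((-98 + 2*(-6 + 2*(-2))²)/(2*((2*(-6 + 2*(-2))²))))*4 = ((-98 + 2*(-6 - 4)²)/(2*((2*(-6 - 4)²))))*4 = ((-98 + 2*(-10)²)/(2*((2*(-10)²))))*4 = ((-98 + 2*100)/(2*((2*100))))*4 = ((½)*(-98 + 200)/200)*4 = ((½)*(1/200)*102)*4 = (51/200)*4 = 51/50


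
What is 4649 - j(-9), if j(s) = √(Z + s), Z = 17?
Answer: 4649 - 2*√2 ≈ 4646.2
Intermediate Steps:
j(s) = √(17 + s)
4649 - j(-9) = 4649 - √(17 - 9) = 4649 - √8 = 4649 - 2*√2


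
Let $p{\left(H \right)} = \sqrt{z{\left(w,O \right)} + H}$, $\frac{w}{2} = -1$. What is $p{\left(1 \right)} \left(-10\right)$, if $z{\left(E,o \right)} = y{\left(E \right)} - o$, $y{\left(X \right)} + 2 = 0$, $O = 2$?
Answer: $- 10 i \sqrt{3} \approx - 17.32 i$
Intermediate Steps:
$w = -2$ ($w = 2 \left(-1\right) = -2$)
$y{\left(X \right)} = -2$ ($y{\left(X \right)} = -2 + 0 = -2$)
$z{\left(E,o \right)} = -2 - o$
$p{\left(H \right)} = \sqrt{-4 + H}$ ($p{\left(H \right)} = \sqrt{\left(-2 - 2\right) + H} = \sqrt{-4 + H}$)
$p{\left(1 \right)} \left(-10\right) = \sqrt{-4 + 1} \left(-10\right) = \sqrt{-3} \left(-10\right) = i \sqrt{3} \left(-10\right) = - 10 i \sqrt{3}$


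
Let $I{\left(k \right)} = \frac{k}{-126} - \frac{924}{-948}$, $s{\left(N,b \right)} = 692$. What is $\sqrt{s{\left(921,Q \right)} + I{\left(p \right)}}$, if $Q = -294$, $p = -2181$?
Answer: $\frac{\sqrt{7819606914}}{3318} \approx 26.651$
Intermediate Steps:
$I{\left(k \right)} = \frac{77}{79} - \frac{k}{126}$ ($I{\left(k \right)} = k \left(- \frac{1}{126}\right) - - \frac{77}{79} = - \frac{k}{126} + \frac{77}{79} = \frac{77}{79} - \frac{k}{126}$)
$\sqrt{s{\left(921,Q \right)} + I{\left(p \right)}} = \sqrt{692 + \left(\frac{77}{79} - - \frac{727}{42}\right)} = \sqrt{692 + \left(\frac{77}{79} + \frac{727}{42}\right)} = \sqrt{692 + \frac{60667}{3318}} = \sqrt{\frac{2356723}{3318}} = \frac{\sqrt{7819606914}}{3318}$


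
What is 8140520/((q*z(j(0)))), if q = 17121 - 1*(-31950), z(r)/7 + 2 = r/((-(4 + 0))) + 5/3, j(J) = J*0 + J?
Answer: -8140520/114499 ≈ -71.097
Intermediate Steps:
j(J) = J (j(J) = 0 + J = J)
z(r) = -7/3 - 7*r/4 (z(r) = -14 + 7*(r/((-(4 + 0))) + 5/3) = -14 + 7*(r/((-1*4)) + 5*(1/3)) = -14 + 7*(r/(-4) + 5/3) = -14 + 7*(r*(-1/4) + 5/3) = -14 + 7*(-r/4 + 5/3) = -14 + 7*(5/3 - r/4) = -14 + (35/3 - 7*r/4) = -7/3 - 7*r/4)
q = 49071 (q = 17121 + 31950 = 49071)
8140520/((q*z(j(0)))) = 8140520/((49071*(-7/3 - 7/4*0))) = 8140520/((49071*(-7/3 + 0))) = 8140520/((49071*(-7/3))) = 8140520/(-114499) = 8140520*(-1/114499) = -8140520/114499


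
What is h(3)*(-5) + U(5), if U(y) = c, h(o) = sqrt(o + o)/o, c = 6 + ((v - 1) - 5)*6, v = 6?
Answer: 6 - 5*sqrt(6)/3 ≈ 1.9175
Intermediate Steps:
c = 6 (c = 6 + ((6 - 1) - 5)*6 = 6 + (5 - 5)*6 = 6 + 0*6 = 6 + 0 = 6)
h(o) = sqrt(2)/sqrt(o) (h(o) = sqrt(2*o)/o = (sqrt(2)*sqrt(o))/o = sqrt(2)/sqrt(o))
U(y) = 6
h(3)*(-5) + U(5) = (sqrt(2)/sqrt(3))*(-5) + 6 = (sqrt(2)*(sqrt(3)/3))*(-5) + 6 = (sqrt(6)/3)*(-5) + 6 = -5*sqrt(6)/3 + 6 = 6 - 5*sqrt(6)/3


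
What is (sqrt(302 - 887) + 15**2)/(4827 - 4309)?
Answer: 225/518 + 3*I*sqrt(65)/518 ≈ 0.43436 + 0.046693*I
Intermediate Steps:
(sqrt(302 - 887) + 15**2)/(4827 - 4309) = (sqrt(-585) + 225)/518 = (3*I*sqrt(65) + 225)*(1/518) = (225 + 3*I*sqrt(65))*(1/518) = 225/518 + 3*I*sqrt(65)/518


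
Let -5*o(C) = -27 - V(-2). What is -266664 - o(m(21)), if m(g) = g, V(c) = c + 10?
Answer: -266671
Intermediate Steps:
V(c) = 10 + c
o(C) = 7 (o(C) = -(-27 - (10 - 2))/5 = -(-27 - 1*8)/5 = -(-27 - 8)/5 = -⅕*(-35) = 7)
-266664 - o(m(21)) = -266664 - 1*7 = -266664 - 7 = -266671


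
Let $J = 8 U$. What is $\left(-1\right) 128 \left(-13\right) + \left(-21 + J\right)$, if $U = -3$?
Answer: $1619$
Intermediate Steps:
$J = -24$ ($J = 8 \left(-3\right) = -24$)
$\left(-1\right) 128 \left(-13\right) + \left(-21 + J\right) = \left(-1\right) 128 \left(-13\right) - 45 = \left(-128\right) \left(-13\right) - 45 = 1664 - 45 = 1619$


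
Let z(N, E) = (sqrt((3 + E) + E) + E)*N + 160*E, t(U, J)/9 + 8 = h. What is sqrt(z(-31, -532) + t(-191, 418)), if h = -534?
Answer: sqrt(-73506 - 31*I*sqrt(1061)) ≈ 1.862 - 271.13*I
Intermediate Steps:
t(U, J) = -4878 (t(U, J) = -72 + 9*(-534) = -72 - 4806 = -4878)
z(N, E) = 160*E + N*(E + sqrt(3 + 2*E)) (z(N, E) = (sqrt(3 + 2*E) + E)*N + 160*E = (E + sqrt(3 + 2*E))*N + 160*E = N*(E + sqrt(3 + 2*E)) + 160*E = 160*E + N*(E + sqrt(3 + 2*E)))
sqrt(z(-31, -532) + t(-191, 418)) = sqrt((160*(-532) - 532*(-31) - 31*sqrt(3 + 2*(-532))) - 4878) = sqrt((-85120 + 16492 - 31*sqrt(3 - 1064)) - 4878) = sqrt((-85120 + 16492 - 31*I*sqrt(1061)) - 4878) = sqrt((-68628 - 31*I*sqrt(1061)) - 4878) = sqrt(-73506 - 31*I*sqrt(1061))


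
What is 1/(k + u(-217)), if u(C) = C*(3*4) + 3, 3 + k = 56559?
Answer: 1/53955 ≈ 1.8534e-5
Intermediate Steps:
k = 56556 (k = -3 + 56559 = 56556)
u(C) = 3 + 12*C (u(C) = C*12 + 3 = 12*C + 3 = 3 + 12*C)
1/(k + u(-217)) = 1/(56556 + (3 + 12*(-217))) = 1/(56556 + (3 - 2604)) = 1/(56556 - 2601) = 1/53955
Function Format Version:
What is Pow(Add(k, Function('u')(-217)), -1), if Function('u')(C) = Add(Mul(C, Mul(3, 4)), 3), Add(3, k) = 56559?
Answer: Rational(1, 53955) ≈ 1.8534e-5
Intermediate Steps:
k = 56556 (k = Add(-3, 56559) = 56556)
Function('u')(C) = Add(3, Mul(12, C)) (Function('u')(C) = Add(Mul(C, 12), 3) = Add(Mul(12, C), 3) = Add(3, Mul(12, C)))
Pow(Add(k, Function('u')(-217)), -1) = Pow(Add(56556, Add(3, Mul(12, -217))), -1) = Pow(Add(56556, Add(3, -2604)), -1) = Pow(Add(56556, -2601), -1) = Pow(53955, -1) = Rational(1, 53955)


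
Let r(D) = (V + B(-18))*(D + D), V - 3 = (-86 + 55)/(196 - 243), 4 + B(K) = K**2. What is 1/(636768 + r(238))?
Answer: 47/37169008 ≈ 1.2645e-6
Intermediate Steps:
B(K) = -4 + K**2
V = 172/47 (V = 3 + (-86 + 55)/(196 - 243) = 3 - 31/(-47) = 3 - 31*(-1/47) = 3 + 31/47 = 172/47 ≈ 3.6596)
r(D) = 30424*D/47 (r(D) = (172/47 + (-4 + (-18)**2))*(D + D) = (172/47 + (-4 + 324))*(2*D) = (172/47 + 320)*(2*D) = 15212*(2*D)/47 = 30424*D/47)
1/(636768 + r(238)) = 1/(636768 + (30424/47)*238) = 1/(636768 + 7240912/47) = 1/(37169008/47) = 47/37169008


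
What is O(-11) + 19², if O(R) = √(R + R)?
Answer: 361 + I*√22 ≈ 361.0 + 4.6904*I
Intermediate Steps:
O(R) = √2*√R (O(R) = √(2*R) = √2*√R)
O(-11) + 19² = √2*√(-11) + 19² = √2*(I*√11) + 361 = I*√22 + 361 = 361 + I*√22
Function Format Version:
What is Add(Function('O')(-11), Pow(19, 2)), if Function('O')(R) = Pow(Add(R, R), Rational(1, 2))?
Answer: Add(361, Mul(I, Pow(22, Rational(1, 2)))) ≈ Add(361.00, Mul(4.6904, I))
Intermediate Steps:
Function('O')(R) = Mul(Pow(2, Rational(1, 2)), Pow(R, Rational(1, 2))) (Function('O')(R) = Pow(Mul(2, R), Rational(1, 2)) = Mul(Pow(2, Rational(1, 2)), Pow(R, Rational(1, 2))))
Add(Function('O')(-11), Pow(19, 2)) = Add(Mul(Pow(2, Rational(1, 2)), Pow(-11, Rational(1, 2))), Pow(19, 2)) = Add(Mul(Pow(2, Rational(1, 2)), Mul(I, Pow(11, Rational(1, 2)))), 361) = Add(Mul(I, Pow(22, Rational(1, 2))), 361) = Add(361, Mul(I, Pow(22, Rational(1, 2))))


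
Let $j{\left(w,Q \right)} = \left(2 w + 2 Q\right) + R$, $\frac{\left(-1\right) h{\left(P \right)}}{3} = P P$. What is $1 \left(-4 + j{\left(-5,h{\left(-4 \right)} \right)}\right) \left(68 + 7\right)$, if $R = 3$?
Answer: $-8025$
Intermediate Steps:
$h{\left(P \right)} = - 3 P^{2}$ ($h{\left(P \right)} = - 3 P P = - 3 P^{2}$)
$j{\left(w,Q \right)} = 3 + 2 Q + 2 w$ ($j{\left(w,Q \right)} = \left(2 w + 2 Q\right) + 3 = \left(2 Q + 2 w\right) + 3 = 3 + 2 Q + 2 w$)
$1 \left(-4 + j{\left(-5,h{\left(-4 \right)} \right)}\right) \left(68 + 7\right) = 1 \left(-4 + \left(3 + 2 \left(- 3 \left(-4\right)^{2}\right) + 2 \left(-5\right)\right)\right) \left(68 + 7\right) = 1 \left(-4 + \left(3 + 2 \left(\left(-3\right) 16\right) - 10\right)\right) 75 = 1 \left(-4 + \left(3 + 2 \left(-48\right) - 10\right)\right) 75 = 1 \left(-4 - 103\right) 75 = 1 \left(-107\right) 75 = \left(-107\right) 75 = -8025$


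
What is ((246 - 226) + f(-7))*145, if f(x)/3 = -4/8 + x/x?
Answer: 6235/2 ≈ 3117.5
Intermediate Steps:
f(x) = 3/2 (f(x) = 3*(-4/8 + x/x) = 3*(-4*⅛ + 1) = 3*(-½ + 1) = 3*(½) = 3/2)
((246 - 226) + f(-7))*145 = ((246 - 226) + 3/2)*145 = (20 + 3/2)*145 = (43/2)*145 = 6235/2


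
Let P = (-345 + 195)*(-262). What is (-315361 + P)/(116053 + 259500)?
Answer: -276061/375553 ≈ -0.73508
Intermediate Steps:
P = 39300 (P = -150*(-262) = 39300)
(-315361 + P)/(116053 + 259500) = (-315361 + 39300)/(116053 + 259500) = -276061/375553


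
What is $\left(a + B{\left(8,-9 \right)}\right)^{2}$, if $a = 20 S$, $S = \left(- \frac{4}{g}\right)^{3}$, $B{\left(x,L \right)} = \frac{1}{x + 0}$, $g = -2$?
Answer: $\frac{1640961}{64} \approx 25640.0$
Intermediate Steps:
$B{\left(x,L \right)} = \frac{1}{x}$
$S = 8$ ($S = \left(- \frac{4}{-2}\right)^{3} = \left(\left(-4\right) \left(- \frac{1}{2}\right)\right)^{3} = 2^{3} = 8$)
$a = 160$ ($a = 20 \cdot 8 = 160$)
$\left(a + B{\left(8,-9 \right)}\right)^{2} = \left(160 + \frac{1}{8}\right)^{2} = \left(\frac{1281}{8}\right)^{2} = \frac{1640961}{64}$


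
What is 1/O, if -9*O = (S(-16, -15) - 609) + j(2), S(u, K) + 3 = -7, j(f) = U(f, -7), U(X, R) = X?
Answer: 9/617 ≈ 0.014587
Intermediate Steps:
j(f) = f
S(u, K) = -10 (S(u, K) = -3 - 7 = -10)
O = 617/9 (O = -((-10 - 609) + 2)/9 = -(-619 + 2)/9 = -⅑*(-617) = 617/9 ≈ 68.556)
1/O = 1/(617/9) = 9/617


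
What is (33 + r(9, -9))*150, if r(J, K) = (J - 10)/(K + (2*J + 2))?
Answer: 54300/11 ≈ 4936.4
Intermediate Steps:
r(J, K) = (-10 + J)/(2 + K + 2*J) (r(J, K) = (-10 + J)/(K + (2 + 2*J)) = (-10 + J)/(2 + K + 2*J))
(33 + r(9, -9))*150 = (33 + (-10 + 9)/(2 - 9 + 2*9))*150 = (33 - 1/(2 - 9 + 18))*150 = (33 - 1/11)*150 = (362/11)*150 = 54300/11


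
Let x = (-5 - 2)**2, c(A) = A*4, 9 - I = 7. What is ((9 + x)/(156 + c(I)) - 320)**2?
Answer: 687016521/6724 ≈ 1.0217e+5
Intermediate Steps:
I = 2 (I = 9 - 1*7 = 9 - 7 = 2)
c(A) = 4*A
x = 49 (x = (-7)**2 = 49)
((9 + x)/(156 + c(I)) - 320)**2 = ((9 + 49)/(156 + 4*2) - 320)**2 = (58/(156 + 8) - 320)**2 = (58/164 - 320)**2 = (58*(1/164) - 320)**2 = (29/82 - 320)**2 = (-26211/82)**2 = 687016521/6724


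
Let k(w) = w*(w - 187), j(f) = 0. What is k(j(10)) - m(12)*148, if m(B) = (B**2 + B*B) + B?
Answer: -44400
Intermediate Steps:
m(B) = B + 2*B**2 (m(B) = (B**2 + B**2) + B = 2*B**2 + B = B + 2*B**2)
k(w) = w*(-187 + w)
k(j(10)) - m(12)*148 = 0*(-187 + 0) - 12*(1 + 2*12)*148 = 0*(-187) - 12*(1 + 24)*148 = 0 - 12*25*148 = 0 - 300*148 = 0 - 1*44400 = 0 - 44400 = -44400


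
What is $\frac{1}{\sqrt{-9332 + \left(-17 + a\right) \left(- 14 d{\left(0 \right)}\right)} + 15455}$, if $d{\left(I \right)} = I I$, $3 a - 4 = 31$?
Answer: $\frac{15455}{238866357} - \frac{2 i \sqrt{2333}}{238866357} \approx 6.4701 \cdot 10^{-5} - 4.0442 \cdot 10^{-7} i$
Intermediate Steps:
$a = \frac{35}{3}$ ($a = \frac{4}{3} + \frac{1}{3} \cdot 31 = \frac{4}{3} + \frac{31}{3} = \frac{35}{3} \approx 11.667$)
$d{\left(I \right)} = I^{2}$
$\frac{1}{\sqrt{-9332 + \left(-17 + a\right) \left(- 14 d{\left(0 \right)}\right)} + 15455} = \frac{1}{\sqrt{-9332 + \left(-17 + \frac{35}{3}\right) \left(- 14 \cdot 0^{2}\right)} + 15455} = \frac{1}{\sqrt{-9332 - \frac{16 \left(\left(-14\right) 0\right)}{3}} + 15455} = \frac{1}{\sqrt{-9332 - 0} + 15455} = \frac{1}{\sqrt{-9332 + 0} + 15455} = \frac{1}{\sqrt{-9332} + 15455} = \frac{1}{2 i \sqrt{2333} + 15455} = \frac{1}{15455 + 2 i \sqrt{2333}}$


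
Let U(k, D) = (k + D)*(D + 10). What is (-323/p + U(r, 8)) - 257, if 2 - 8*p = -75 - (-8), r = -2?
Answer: -12865/69 ≈ -186.45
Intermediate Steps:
p = 69/8 (p = 1/4 - (-75 - (-8))/8 = 1/4 - (-75 - 1*(-8))/8 = 1/4 - (-75 + 8)/8 = 1/4 - 1/8*(-67) = 1/4 + 67/8 = 69/8 ≈ 8.6250)
U(k, D) = (10 + D)*(D + k) (U(k, D) = (D + k)*(10 + D) = (10 + D)*(D + k))
(-323/p + U(r, 8)) - 257 = (-323/69/8 + (8**2 + 10*8 + 10*(-2) + 8*(-2))) - 257 = (-323*8/69 + (64 + 80 - 20 - 16)) - 257 = (-2584/69 + 108) - 257 = 4868/69 - 257 = -12865/69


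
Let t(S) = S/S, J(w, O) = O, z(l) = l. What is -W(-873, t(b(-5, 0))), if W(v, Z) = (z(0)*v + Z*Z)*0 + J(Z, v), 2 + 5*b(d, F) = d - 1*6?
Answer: 873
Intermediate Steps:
b(d, F) = -8/5 + d/5 (b(d, F) = -⅖ + (d - 1*6)/5 = -⅖ + (d - 6)/5 = -⅖ + (-6 + d)/5 = -⅖ + (-6/5 + d/5) = -8/5 + d/5)
t(S) = 1
W(v, Z) = v (W(v, Z) = (0*v + Z*Z)*0 + v = (0 + Z²)*0 + v = Z²*0 + v = 0 + v = v)
-W(-873, t(b(-5, 0))) = -1*(-873) = 873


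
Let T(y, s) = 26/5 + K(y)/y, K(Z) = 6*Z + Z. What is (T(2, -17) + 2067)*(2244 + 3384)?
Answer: 58508688/5 ≈ 1.1702e+7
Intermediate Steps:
K(Z) = 7*Z
T(y, s) = 61/5 (T(y, s) = 26/5 + (7*y)/y = 26*(⅕) + 7 = 26/5 + 7 = 61/5)
(T(2, -17) + 2067)*(2244 + 3384) = (61/5 + 2067)*(2244 + 3384) = (10396/5)*5628 = 58508688/5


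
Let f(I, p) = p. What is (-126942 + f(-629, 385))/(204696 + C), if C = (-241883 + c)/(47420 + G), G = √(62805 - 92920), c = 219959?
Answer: 126557*(-√30115 + 47420*I)/(36*(-269629511*I + 5686*√30115)) ≈ -0.61827 + 5.1105e-9*I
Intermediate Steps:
G = I*√30115 (G = √(-30115) = I*√30115 ≈ 173.54*I)
C = -21924/(47420 + I*√30115) (C = (-241883 + 219959)/(47420 + I*√30115) = -21924/(47420 + I*√30115) ≈ -0.46233 + 0.0016919*I)
(-126942 + f(-629, 385))/(204696 + C) = (-126942 + 385)/(204696 + (-207927216/449737303 + 21924*I*√30115/2248686515)) = -126557/(92059219047672/449737303 + 21924*I*√30115/2248686515)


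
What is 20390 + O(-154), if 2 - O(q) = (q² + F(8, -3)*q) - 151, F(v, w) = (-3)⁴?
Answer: 9301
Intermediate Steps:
F(v, w) = 81
O(q) = 153 - q² - 81*q (O(q) = 2 - ((q² + 81*q) - 151) = 2 - (-151 + q² + 81*q) = 2 + (151 - q² - 81*q) = 153 - q² - 81*q)
20390 + O(-154) = 20390 + (153 - 1*(-154)² - 81*(-154)) = 20390 + (153 - 1*23716 + 12474) = 20390 + (153 - 23716 + 12474) = 20390 - 11089 = 9301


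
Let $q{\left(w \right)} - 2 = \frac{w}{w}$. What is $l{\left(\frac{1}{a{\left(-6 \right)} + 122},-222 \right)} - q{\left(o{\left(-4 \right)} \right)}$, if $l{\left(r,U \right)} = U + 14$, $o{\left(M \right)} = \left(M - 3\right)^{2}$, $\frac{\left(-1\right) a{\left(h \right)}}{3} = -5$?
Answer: $-211$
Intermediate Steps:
$a{\left(h \right)} = 15$ ($a{\left(h \right)} = \left(-3\right) \left(-5\right) = 15$)
$o{\left(M \right)} = \left(-3 + M\right)^{2}$
$l{\left(r,U \right)} = 14 + U$
$q{\left(w \right)} = 3$ ($q{\left(w \right)} = 2 + \frac{w}{w} = 2 + 1 = 3$)
$l{\left(\frac{1}{a{\left(-6 \right)} + 122},-222 \right)} - q{\left(o{\left(-4 \right)} \right)} = \left(14 - 222\right) - 3 = -208 - 3 = -211$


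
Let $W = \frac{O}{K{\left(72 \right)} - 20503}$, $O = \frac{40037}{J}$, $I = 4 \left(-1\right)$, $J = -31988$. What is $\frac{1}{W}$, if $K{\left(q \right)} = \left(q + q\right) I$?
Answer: $\frac{674275052}{40037} \approx 16841.0$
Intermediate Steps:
$I = -4$
$K{\left(q \right)} = - 8 q$ ($K{\left(q \right)} = \left(q + q\right) \left(-4\right) = 2 q \left(-4\right) = - 8 q$)
$O = - \frac{40037}{31988}$ ($O = \frac{40037}{-31988} = 40037 \left(- \frac{1}{31988}\right) = - \frac{40037}{31988} \approx -1.2516$)
$W = \frac{40037}{674275052}$ ($W = - \frac{40037}{31988 \left(\left(-8\right) 72 - 20503\right)} = - \frac{40037}{31988 \left(-576 - 20503\right)} = - \frac{40037}{31988 \left(-21079\right)} = \left(- \frac{40037}{31988}\right) \left(- \frac{1}{21079}\right) = \frac{40037}{674275052} \approx 5.9378 \cdot 10^{-5}$)
$\frac{1}{W} = \frac{1}{\frac{40037}{674275052}} = \frac{674275052}{40037}$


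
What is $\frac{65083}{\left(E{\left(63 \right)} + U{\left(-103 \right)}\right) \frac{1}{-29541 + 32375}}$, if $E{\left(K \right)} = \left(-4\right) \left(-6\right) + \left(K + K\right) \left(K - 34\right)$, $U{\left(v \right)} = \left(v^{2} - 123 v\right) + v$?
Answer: $\frac{184445222}{26853} \approx 6868.7$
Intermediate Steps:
$U{\left(v \right)} = v^{2} - 122 v$
$E{\left(K \right)} = 24 + 2 K \left(-34 + K\right)$
$\frac{65083}{\left(E{\left(63 \right)} + U{\left(-103 \right)}\right) \frac{1}{-29541 + 32375}} = \frac{65083}{\left(\left(24 - 4284 + 2 \cdot 63^{2}\right) - 103 \left(-122 - 103\right)\right) \frac{1}{-29541 + 32375}} = \frac{65083}{\left(\left(24 - 4284 + 2 \cdot 3969\right) - -23175\right) \frac{1}{2834}} = \frac{65083}{\left(\left(24 - 4284 + 7938\right) + 23175\right) \frac{1}{2834}} = \frac{65083}{\left(3678 + 23175\right) \frac{1}{2834}} = \frac{65083}{26853 \cdot \frac{1}{2834}} = \frac{65083}{\frac{26853}{2834}} = 65083 \cdot \frac{2834}{26853} = \frac{184445222}{26853}$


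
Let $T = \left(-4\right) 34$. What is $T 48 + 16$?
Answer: $-6512$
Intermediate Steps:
$T = -136$
$T 48 + 16 = \left(-136\right) 48 + 16 = -6528 + 16 = -6512$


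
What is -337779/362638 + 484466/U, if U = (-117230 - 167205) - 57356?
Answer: -291135603497/123946404658 ≈ -2.3489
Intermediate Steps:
U = -341791 (U = -284435 - 57356 = -341791)
-337779/362638 + 484466/U = -337779/362638 + 484466/(-341791) = -337779*1/362638 + 484466*(-1/341791) = -337779/362638 - 484466/341791 = -291135603497/123946404658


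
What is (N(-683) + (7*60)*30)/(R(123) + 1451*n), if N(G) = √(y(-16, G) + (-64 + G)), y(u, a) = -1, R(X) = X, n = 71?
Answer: 1575/12893 + I*√187/51572 ≈ 0.12216 + 0.00026516*I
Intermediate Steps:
N(G) = √(-65 + G) (N(G) = √(-1 + (-64 + G)) = √(-65 + G))
(N(-683) + (7*60)*30)/(R(123) + 1451*n) = (√(-65 - 683) + (7*60)*30)/(123 + 1451*71) = (√(-748) + 420*30)/(123 + 103021) = (2*I*√187 + 12600)/103144 = (12600 + 2*I*√187)*(1/103144) = 1575/12893 + I*√187/51572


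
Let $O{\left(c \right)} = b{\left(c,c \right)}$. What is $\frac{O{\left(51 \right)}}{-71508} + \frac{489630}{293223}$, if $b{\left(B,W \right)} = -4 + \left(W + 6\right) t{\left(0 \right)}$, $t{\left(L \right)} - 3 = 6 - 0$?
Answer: $\frac{11621070511}{6989263428} \approx 1.6627$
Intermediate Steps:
$t{\left(L \right)} = 9$ ($t{\left(L \right)} = 3 + \left(6 - 0\right) = 3 + \left(6 + 0\right) = 3 + 6 = 9$)
$b{\left(B,W \right)} = 50 + 9 W$ ($b{\left(B,W \right)} = -4 + \left(W + 6\right) 9 = -4 + \left(6 + W\right) 9 = -4 + \left(54 + 9 W\right) = 50 + 9 W$)
$O{\left(c \right)} = 50 + 9 c$
$\frac{O{\left(51 \right)}}{-71508} + \frac{489630}{293223} = \frac{50 + 9 \cdot 51}{-71508} + \frac{489630}{293223} = \left(50 + 459\right) \left(- \frac{1}{71508}\right) + 489630 \cdot \frac{1}{293223} = 509 \left(- \frac{1}{71508}\right) + \frac{163210}{97741} = - \frac{509}{71508} + \frac{163210}{97741} = \frac{11621070511}{6989263428}$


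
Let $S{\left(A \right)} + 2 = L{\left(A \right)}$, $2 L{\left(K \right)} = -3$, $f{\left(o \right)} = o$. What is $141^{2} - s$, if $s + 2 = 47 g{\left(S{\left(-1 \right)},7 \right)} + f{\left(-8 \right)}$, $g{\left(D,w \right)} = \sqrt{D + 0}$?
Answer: $19891 - \frac{47 i \sqrt{14}}{2} \approx 19891.0 - 87.929 i$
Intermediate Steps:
$L{\left(K \right)} = - \frac{3}{2}$ ($L{\left(K \right)} = \frac{1}{2} \left(-3\right) = - \frac{3}{2}$)
$S{\left(A \right)} = - \frac{7}{2}$ ($S{\left(A \right)} = -2 - \frac{3}{2} = - \frac{7}{2}$)
$g{\left(D,w \right)} = \sqrt{D}$
$s = -10 + \frac{47 i \sqrt{14}}{2}$ ($s = -2 - \left(8 - 47 \sqrt{- \frac{7}{2}}\right) = -2 - \left(8 - 47 \frac{i \sqrt{14}}{2}\right) = -2 - \left(8 - \frac{47 i \sqrt{14}}{2}\right) = -10 + \frac{47 i \sqrt{14}}{2} \approx -10.0 + 87.929 i$)
$141^{2} - s = 141^{2} - \left(-10 + \frac{47 i \sqrt{14}}{2}\right) = 19881 + \left(10 - \frac{47 i \sqrt{14}}{2}\right) = 19891 - \frac{47 i \sqrt{14}}{2}$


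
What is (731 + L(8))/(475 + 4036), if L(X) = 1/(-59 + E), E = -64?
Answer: 89912/554853 ≈ 0.16205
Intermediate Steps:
L(X) = -1/123 (L(X) = 1/(-59 - 64) = 1/(-123) = -1/123)
(731 + L(8))/(475 + 4036) = (731 - 1/123)/(475 + 4036) = (89912/123)/4511 = (89912/123)*(1/4511) = 89912/554853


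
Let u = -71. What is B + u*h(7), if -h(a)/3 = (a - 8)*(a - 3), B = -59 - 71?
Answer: -982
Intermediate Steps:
B = -130
h(a) = -3*(-8 + a)*(-3 + a) (h(a) = -3*(a - 8)*(a - 3) = -3*(-8 + a)*(-3 + a))
B + u*h(7) = -130 - 71*(-72 - 3*7**2 + 33*7) = -130 - 71*(-72 - 3*49 + 231) = -130 - 71*(-72 - 147 + 231) = -130 - 71*12 = -130 - 852 = -982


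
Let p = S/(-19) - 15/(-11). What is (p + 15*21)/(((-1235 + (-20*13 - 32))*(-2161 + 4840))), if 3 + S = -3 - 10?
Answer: -66296/854984097 ≈ -7.7541e-5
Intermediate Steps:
S = -16 (S = -3 + (-3 - 10) = -3 - 13 = -16)
p = 461/209 (p = -16/(-19) - 15/(-11) = -16*(-1/19) - 15*(-1/11) = 16/19 + 15/11 = 461/209 ≈ 2.2057)
(p + 15*21)/(((-1235 + (-20*13 - 32))*(-2161 + 4840))) = (461/209 + 15*21)/(((-1235 + (-20*13 - 32))*(-2161 + 4840))) = (461/209 + 315)/(((-1235 + (-260 - 32))*2679)) = 66296/(209*(((-1235 - 292)*2679))) = 66296/(209*((-1527*2679))) = (66296/209)/(-4090833) = (66296/209)*(-1/4090833) = -66296/854984097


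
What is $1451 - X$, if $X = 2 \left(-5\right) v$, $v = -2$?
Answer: $1431$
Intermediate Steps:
$X = 20$ ($X = 2 \left(-5\right) \left(-2\right) = \left(-10\right) \left(-2\right) = 20$)
$1451 - X = 1451 - 20 = 1431$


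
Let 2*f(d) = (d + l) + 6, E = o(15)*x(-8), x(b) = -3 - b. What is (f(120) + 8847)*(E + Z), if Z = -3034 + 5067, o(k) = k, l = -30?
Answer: 18750660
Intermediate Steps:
E = 75 (E = 15*(-3 - 1*(-8)) = 15*(-3 + 8) = 15*5 = 75)
Z = 2033
f(d) = -12 + d/2 (f(d) = ((d - 30) + 6)/2 = ((-30 + d) + 6)/2 = (-24 + d)/2 = -12 + d/2)
(f(120) + 8847)*(E + Z) = ((-12 + (½)*120) + 8847)*(75 + 2033) = ((-12 + 60) + 8847)*2108 = (48 + 8847)*2108 = 8895*2108 = 18750660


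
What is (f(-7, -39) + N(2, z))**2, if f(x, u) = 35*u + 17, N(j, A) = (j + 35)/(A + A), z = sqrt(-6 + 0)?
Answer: 43609127/24 + 24938*I*sqrt(6)/3 ≈ 1.817e+6 + 20362.0*I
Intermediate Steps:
z = I*sqrt(6) (z = sqrt(-6) = I*sqrt(6) ≈ 2.4495*I)
N(j, A) = (35 + j)/(2*A) (N(j, A) = (35 + j)/((2*A)) = (35 + j)*(1/(2*A)) = (35 + j)/(2*A))
f(x, u) = 17 + 35*u
(f(-7, -39) + N(2, z))**2 = ((17 + 35*(-39)) + (35 + 2)/(2*((I*sqrt(6)))))**2 = ((17 - 1365) + (1/2)*(-I*sqrt(6)/6)*37)**2 = (-1348 - 37*I*sqrt(6)/12)**2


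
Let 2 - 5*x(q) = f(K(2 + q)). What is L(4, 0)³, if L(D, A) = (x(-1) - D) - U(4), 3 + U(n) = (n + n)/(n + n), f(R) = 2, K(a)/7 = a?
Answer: -8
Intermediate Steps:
K(a) = 7*a
x(q) = 0 (x(q) = ⅖ - ⅕*2 = ⅖ - ⅖ = 0)
U(n) = -2 (U(n) = -3 + (n + n)/(n + n) = -3 + (2*n)/((2*n)) = -3 + (2*n)*(1/(2*n)) = -3 + 1 = -2)
L(D, A) = 2 - D (L(D, A) = (0 - D) - 1*(-2) = -D + 2 = 2 - D)
L(4, 0)³ = (2 - 1*4)³ = (2 - 4)³ = (-2)³ = -8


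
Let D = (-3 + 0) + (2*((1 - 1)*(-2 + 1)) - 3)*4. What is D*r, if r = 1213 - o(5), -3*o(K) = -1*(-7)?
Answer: -18230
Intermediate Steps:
o(K) = -7/3 (o(K) = -(-1)*(-7)/3 = -⅓*7 = -7/3)
r = 3646/3 (r = 1213 - 1*(-7/3) = 1213 + 7/3 = 3646/3 ≈ 1215.3)
D = -15 (D = -3 + (2*(0*(-1)) - 3)*4 = -3 + (2*0 - 3)*4 = -3 + (0 - 3)*4 = -3 - 3*4 = -3 - 12 = -15)
D*r = -15*3646/3 = -18230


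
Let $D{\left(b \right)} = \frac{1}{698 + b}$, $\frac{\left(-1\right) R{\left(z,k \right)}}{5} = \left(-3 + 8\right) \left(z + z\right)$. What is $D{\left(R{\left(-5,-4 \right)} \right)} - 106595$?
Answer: $- \frac{101052059}{948} \approx -1.066 \cdot 10^{5}$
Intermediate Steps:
$R{\left(z,k \right)} = - 50 z$ ($R{\left(z,k \right)} = - 5 \left(-3 + 8\right) \left(z + z\right) = - 5 \cdot 5 \cdot 2 z = - 5 \cdot 10 z = - 50 z$)
$D{\left(R{\left(-5,-4 \right)} \right)} - 106595 = \frac{1}{698 - -250} - 106595 = \frac{1}{698 + 250} - 106595 = \frac{1}{948} - 106595 = - \frac{101052059}{948}$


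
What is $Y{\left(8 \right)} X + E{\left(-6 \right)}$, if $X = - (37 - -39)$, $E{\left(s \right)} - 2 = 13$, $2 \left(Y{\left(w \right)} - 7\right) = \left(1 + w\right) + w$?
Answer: $-1163$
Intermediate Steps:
$Y{\left(w \right)} = \frac{15}{2} + w$ ($Y{\left(w \right)} = 7 + \frac{\left(1 + w\right) + w}{2} = 7 + \frac{1 + 2 w}{2} = 7 + \left(\frac{1}{2} + w\right) = \frac{15}{2} + w$)
$E{\left(s \right)} = 15$ ($E{\left(s \right)} = 2 + 13 = 15$)
$X = -76$ ($X = - (37 + 39) = \left(-1\right) 76 = -76$)
$Y{\left(8 \right)} X + E{\left(-6 \right)} = \left(\frac{15}{2} + 8\right) \left(-76\right) + 15 = \frac{31}{2} \left(-76\right) + 15 = -1178 + 15 = -1163$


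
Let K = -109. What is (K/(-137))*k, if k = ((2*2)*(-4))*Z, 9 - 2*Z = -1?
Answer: -8720/137 ≈ -63.650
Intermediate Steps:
Z = 5 (Z = 9/2 - 1/2*(-1) = 9/2 + 1/2 = 5)
k = -80 (k = ((2*2)*(-4))*5 = (4*(-4))*5 = -16*5 = -80)
(K/(-137))*k = -109/(-137)*(-80) = -109*(-1/137)*(-80) = (109/137)*(-80) = -8720/137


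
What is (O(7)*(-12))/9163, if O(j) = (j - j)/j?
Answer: 0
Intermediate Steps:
O(j) = 0 (O(j) = 0/j = 0)
(O(7)*(-12))/9163 = (0*(-12))/9163 = 0*(1/9163) = 0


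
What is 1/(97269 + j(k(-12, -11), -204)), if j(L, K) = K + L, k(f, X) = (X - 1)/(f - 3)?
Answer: 5/485329 ≈ 1.0302e-5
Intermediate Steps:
k(f, X) = (-1 + X)/(-3 + f)
1/(97269 + j(k(-12, -11), -204)) = 1/(97269 + (-204 + (-1 - 11)/(-3 - 12))) = 1/(97269 + (-204 - 12/(-15))) = 1/(97269 + (-204 - 1/15*(-12))) = 1/(97269 + (-204 + ⅘)) = 1/(97269 - 1016/5) = 1/(485329/5) = 5/485329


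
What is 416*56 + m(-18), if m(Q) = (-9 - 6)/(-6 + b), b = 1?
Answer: 23299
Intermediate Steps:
m(Q) = 3 (m(Q) = (-9 - 6)/(-6 + 1) = -15/(-5) = -15*(-1/5) = 3)
416*56 + m(-18) = 416*56 + 3 = 23296 + 3 = 23299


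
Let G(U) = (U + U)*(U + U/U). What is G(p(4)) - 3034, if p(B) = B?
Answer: -2994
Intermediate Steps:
G(U) = 2*U*(1 + U) (G(U) = (2*U)*(U + 1) = (2*U)*(1 + U) = 2*U*(1 + U))
G(p(4)) - 3034 = 2*4*(1 + 4) - 3034 = 2*4*5 - 3034 = 40 - 3034 = -2994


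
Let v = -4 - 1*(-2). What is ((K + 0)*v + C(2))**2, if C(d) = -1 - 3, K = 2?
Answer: 64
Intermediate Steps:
v = -2 (v = -4 + 2 = -2)
C(d) = -4
((K + 0)*v + C(2))**2 = ((2 + 0)*(-2) - 4)**2 = (2*(-2) - 4)**2 = (-4 - 4)**2 = (-8)**2 = 64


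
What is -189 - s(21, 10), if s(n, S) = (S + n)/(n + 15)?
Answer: -6835/36 ≈ -189.86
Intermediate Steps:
s(n, S) = (S + n)/(15 + n)
-189 - s(21, 10) = -189 - (10 + 21)/(15 + 21) = -189 - 31/36 = -6835/36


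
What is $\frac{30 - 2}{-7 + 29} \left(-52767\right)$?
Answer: $-67158$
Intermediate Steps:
$\frac{30 - 2}{-7 + 29} \left(-52767\right) = \frac{28}{22} \left(-52767\right) = 28 \cdot \frac{1}{22} \left(-52767\right) = \frac{14}{11} \left(-52767\right) = -67158$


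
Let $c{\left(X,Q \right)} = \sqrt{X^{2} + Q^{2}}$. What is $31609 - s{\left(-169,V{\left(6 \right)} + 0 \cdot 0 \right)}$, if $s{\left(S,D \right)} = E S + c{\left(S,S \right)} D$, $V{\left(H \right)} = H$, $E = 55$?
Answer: $40904 - 1014 \sqrt{2} \approx 39470.0$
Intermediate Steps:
$c{\left(X,Q \right)} = \sqrt{Q^{2} + X^{2}}$
$s{\left(S,D \right)} = 55 S + D \sqrt{2} \sqrt{S^{2}}$ ($s{\left(S,D \right)} = 55 S + \sqrt{S^{2} + S^{2}} D = 55 S + \sqrt{2 S^{2}} D = 55 S + \sqrt{2} \sqrt{S^{2}} D = 55 S + D \sqrt{2} \sqrt{S^{2}}$)
$31609 - s{\left(-169,V{\left(6 \right)} + 0 \cdot 0 \right)} = 31609 - \left(55 \left(-169\right) + \left(6 + 0 \cdot 0\right) \sqrt{2} \sqrt{\left(-169\right)^{2}}\right) = 31609 - \left(-9295 + \left(6 + 0\right) \sqrt{2} \sqrt{28561}\right) = 31609 - \left(-9295 + 6 \sqrt{2} \cdot 169\right) = 31609 - \left(-9295 + 1014 \sqrt{2}\right) = 31609 + \left(9295 - 1014 \sqrt{2}\right) = 40904 - 1014 \sqrt{2}$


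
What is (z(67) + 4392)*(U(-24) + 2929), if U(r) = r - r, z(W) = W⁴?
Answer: 59035497577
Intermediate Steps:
U(r) = 0
(z(67) + 4392)*(U(-24) + 2929) = (67⁴ + 4392)*(0 + 2929) = (20151121 + 4392)*2929 = 20155513*2929 = 59035497577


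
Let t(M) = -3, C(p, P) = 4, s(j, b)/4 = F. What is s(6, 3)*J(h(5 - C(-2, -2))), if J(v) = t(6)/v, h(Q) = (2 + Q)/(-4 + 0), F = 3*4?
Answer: 192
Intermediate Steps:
F = 12
s(j, b) = 48 (s(j, b) = 4*12 = 48)
h(Q) = -½ - Q/4 (h(Q) = (2 + Q)/(-4) = (2 + Q)*(-¼) = -½ - Q/4)
J(v) = -3/v
s(6, 3)*J(h(5 - C(-2, -2))) = 48*(-3/(-½ - (5 - 1*4)/4)) = 48*(-3/(-½ - (5 - 4)/4)) = 48*(-3/(-½ - ¼*1)) = 48*(-3/(-½ - ¼)) = 48*(-3/(-¾)) = 48*(-3*(-4/3)) = 48*4 = 192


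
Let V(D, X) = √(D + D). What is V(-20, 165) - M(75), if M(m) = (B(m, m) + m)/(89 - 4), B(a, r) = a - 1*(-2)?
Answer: -152/85 + 2*I*√10 ≈ -1.7882 + 6.3246*I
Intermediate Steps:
B(a, r) = 2 + a (B(a, r) = a + 2 = 2 + a)
V(D, X) = √2*√D (V(D, X) = √(2*D) = √2*√D)
M(m) = 2/85 + 2*m/85 (M(m) = ((2 + m) + m)/(89 - 4) = (2 + 2*m)/85 = (2 + 2*m)*(1/85) = 2/85 + 2*m/85)
V(-20, 165) - M(75) = √2*√(-20) - (2/85 + (2/85)*75) = √2*(2*I*√5) - (2/85 + 30/17) = 2*I*√10 - 1*152/85 = 2*I*√10 - 152/85 = -152/85 + 2*I*√10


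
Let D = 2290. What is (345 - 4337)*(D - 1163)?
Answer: -4498984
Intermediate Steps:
(345 - 4337)*(D - 1163) = (345 - 4337)*(2290 - 1163) = -3992*1127 = -4498984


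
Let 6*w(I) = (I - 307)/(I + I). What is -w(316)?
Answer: -3/1264 ≈ -0.0023734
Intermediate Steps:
w(I) = (-307 + I)/(12*I) (w(I) = ((I - 307)/(I + I))/6 = ((-307 + I)/((2*I)))/6 = ((-307 + I)*(1/(2*I)))/6 = ((-307 + I)/(2*I))/6 = (-307 + I)/(12*I))
-w(316) = -(-307 + 316)/(12*316) = -9/(12*316) = -1*3/1264 = -3/1264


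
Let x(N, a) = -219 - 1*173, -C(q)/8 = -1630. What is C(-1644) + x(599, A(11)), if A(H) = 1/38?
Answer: 12648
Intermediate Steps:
C(q) = 13040 (C(q) = -8*(-1630) = 13040)
A(H) = 1/38
x(N, a) = -392 (x(N, a) = -219 - 173 = -392)
C(-1644) + x(599, A(11)) = 13040 - 392 = 12648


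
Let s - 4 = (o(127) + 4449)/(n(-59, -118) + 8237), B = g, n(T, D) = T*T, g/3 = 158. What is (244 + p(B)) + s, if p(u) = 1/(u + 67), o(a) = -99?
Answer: 262424282/1056573 ≈ 248.37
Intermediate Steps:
g = 474 (g = 3*158 = 474)
n(T, D) = T**2
B = 474
p(u) = 1/(67 + u)
s = 8537/1953 (s = 4 + (-99 + 4449)/((-59)**2 + 8237) = 4 + 4350/(3481 + 8237) = 4 + 4350/11718 = 4 + 4350*(1/11718) = 4 + 725/1953 = 8537/1953 ≈ 4.3712)
(244 + p(B)) + s = (244 + 1/(67 + 474)) + 8537/1953 = (244 + 1/541) + 8537/1953 = 132005/541 + 8537/1953 = 262424282/1056573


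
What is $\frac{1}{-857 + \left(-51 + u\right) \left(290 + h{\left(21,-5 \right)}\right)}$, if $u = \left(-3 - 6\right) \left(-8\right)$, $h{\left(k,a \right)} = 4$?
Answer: $\frac{1}{5317} \approx 0.00018808$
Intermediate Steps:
$u = 72$ ($u = \left(-9\right) \left(-8\right) = 72$)
$\frac{1}{-857 + \left(-51 + u\right) \left(290 + h{\left(21,-5 \right)}\right)} = \frac{1}{-857 + \left(-51 + 72\right) \left(290 + 4\right)} = \frac{1}{-857 + 21 \cdot 294} = \frac{1}{-857 + 6174} = \frac{1}{5317}$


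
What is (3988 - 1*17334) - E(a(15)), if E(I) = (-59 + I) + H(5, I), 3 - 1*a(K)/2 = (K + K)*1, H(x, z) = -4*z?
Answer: -13449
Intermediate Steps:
a(K) = 6 - 4*K (a(K) = 6 - 2*(K + K) = 6 - 2*2*K = 6 - 4*K)
E(I) = -59 - 3*I (E(I) = (-59 + I) - 4*I = -59 - 3*I)
(3988 - 1*17334) - E(a(15)) = (3988 - 1*17334) - (-59 - 3*(6 - 4*15)) = (3988 - 17334) - (-59 - 3*(6 - 60)) = -13346 - (-59 - 3*(-54)) = -13346 - (-59 + 162) = -13346 - 1*103 = -13346 - 103 = -13449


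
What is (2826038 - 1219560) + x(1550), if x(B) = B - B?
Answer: 1606478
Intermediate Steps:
x(B) = 0
(2826038 - 1219560) + x(1550) = (2826038 - 1219560) + 0 = 1606478 + 0 = 1606478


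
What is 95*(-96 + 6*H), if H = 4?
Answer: -6840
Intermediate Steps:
95*(-96 + 6*H) = 95*(-96 + 6*4) = 95*(-96 + 24) = 95*(-72) = -6840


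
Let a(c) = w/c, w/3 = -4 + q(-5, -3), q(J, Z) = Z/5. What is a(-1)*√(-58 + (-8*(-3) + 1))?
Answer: 69*I*√33/5 ≈ 79.275*I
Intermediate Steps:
q(J, Z) = Z/5 (q(J, Z) = Z*(⅕) = Z/5)
w = -69/5 (w = 3*(-4 + (⅕)*(-3)) = 3*(-4 - ⅗) = 3*(-23/5) = -69/5 ≈ -13.800)
a(c) = -69/(5*c)
a(-1)*√(-58 + (-8*(-3) + 1)) = (-69/5/(-1))*√(-58 + (-8*(-3) + 1)) = (-69/5*(-1))*√(-58 + (24 + 1)) = 69*√(-58 + 25)/5 = 69*√(-33)/5 = 69*(I*√33)/5 = 69*I*√33/5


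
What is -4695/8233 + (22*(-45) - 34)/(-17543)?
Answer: -73933793/144431519 ≈ -0.51190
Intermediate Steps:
-4695/8233 + (22*(-45) - 34)/(-17543) = -4695*1/8233 + (-990 - 34)*(-1/17543) = -4695/8233 - 1024*(-1/17543) = -4695/8233 + 1024/17543 = -73933793/144431519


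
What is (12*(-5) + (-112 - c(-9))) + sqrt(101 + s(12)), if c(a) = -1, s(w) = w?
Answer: -171 + sqrt(113) ≈ -160.37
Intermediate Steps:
(12*(-5) + (-112 - c(-9))) + sqrt(101 + s(12)) = (12*(-5) + (-112 - 1*(-1))) + sqrt(101 + 12) = (-60 + (-112 + 1)) + sqrt(113) = (-60 - 111) + sqrt(113) = -171 + sqrt(113)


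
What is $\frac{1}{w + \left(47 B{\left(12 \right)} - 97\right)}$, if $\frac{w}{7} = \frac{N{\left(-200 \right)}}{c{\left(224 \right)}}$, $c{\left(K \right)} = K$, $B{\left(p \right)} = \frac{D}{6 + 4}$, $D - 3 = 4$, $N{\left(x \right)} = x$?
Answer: $- \frac{20}{1407} \approx -0.014215$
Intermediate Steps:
$D = 7$ ($D = 3 + 4 = 7$)
$B{\left(p \right)} = \frac{7}{10}$ ($B{\left(p \right)} = \frac{7}{6 + 4} = \frac{7}{10}$)
$w = - \frac{25}{4}$ ($w = 7 \left(- \frac{200}{224}\right) = 7 \left(\left(-200\right) \frac{1}{224}\right) = 7 \left(- \frac{25}{28}\right) = - \frac{25}{4} \approx -6.25$)
$\frac{1}{w + \left(47 B{\left(12 \right)} - 97\right)} = \frac{1}{- \frac{25}{4} + \left(47 \cdot \frac{7}{10} - 97\right)} = \frac{1}{- \frac{25}{4} + \left(\frac{329}{10} - 97\right)} = \frac{1}{- \frac{25}{4} - \frac{641}{10}} = \frac{1}{- \frac{1407}{20}} = - \frac{20}{1407}$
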